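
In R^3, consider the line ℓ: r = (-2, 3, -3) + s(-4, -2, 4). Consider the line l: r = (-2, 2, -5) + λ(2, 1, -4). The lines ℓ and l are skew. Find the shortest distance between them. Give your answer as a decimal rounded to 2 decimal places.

Common perpendicular direction n = (-4, -2, 4) × (2, 1, -4) = (4, -8, 0).
With w = (-2, 2, -5) − (-2, 3, -3) = (0, -1, -2), w · n = 8.
Distance = |w · n| / |n| = |8| / √80 ≈ 0.89.

0.89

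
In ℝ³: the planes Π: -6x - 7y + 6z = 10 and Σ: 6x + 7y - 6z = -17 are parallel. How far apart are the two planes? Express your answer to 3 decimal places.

Rescale Σ by 1/(-1): -6x - 7y + 6z = 17. Then distance = |10 − 17| / √121 ≈ 0.636.

0.636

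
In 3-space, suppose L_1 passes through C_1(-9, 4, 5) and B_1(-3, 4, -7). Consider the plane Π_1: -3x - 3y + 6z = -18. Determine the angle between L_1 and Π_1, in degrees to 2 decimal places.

A direction vector for L_1 is B_1 − C_1 = (6, 0, -12).
sin θ = |n·v| / (|n||v|) = |-90| / (√54 · √180) = 0.91287.
θ ≈ 65.91°.

65.91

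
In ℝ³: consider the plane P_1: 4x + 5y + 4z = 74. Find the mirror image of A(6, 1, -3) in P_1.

λ = (n·A − d)/|n|² = (17 − 74)/57 = -1.
Reflection = A − 2λn = (6, 1, -3) − (-2)·(4, 5, 4) = (14, 11, 5).

(14, 11, 5)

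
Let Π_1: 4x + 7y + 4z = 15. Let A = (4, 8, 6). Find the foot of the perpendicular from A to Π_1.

(0, 1, 2)

Foot = A − λn with λ = (n·A − d)/|n|² = (96 − 15)/81 = 1.
Foot = (4, 8, 6) − 1·(4, 7, 4) = (0, 1, 2).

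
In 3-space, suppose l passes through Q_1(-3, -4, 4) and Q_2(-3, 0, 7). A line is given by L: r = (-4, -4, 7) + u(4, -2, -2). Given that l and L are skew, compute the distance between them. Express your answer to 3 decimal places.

A direction vector for l is Q_2 − Q_1 = (0, 4, 3).
Common perpendicular direction n = (0, 4, 3) × (4, -2, -2) = (-2, 12, -16).
With w = (-4, -4, 7) − (-3, -4, 4) = (-1, 0, 3), w · n = -46.
Distance = |w · n| / |n| = |-46| / √404 ≈ 2.289.

2.289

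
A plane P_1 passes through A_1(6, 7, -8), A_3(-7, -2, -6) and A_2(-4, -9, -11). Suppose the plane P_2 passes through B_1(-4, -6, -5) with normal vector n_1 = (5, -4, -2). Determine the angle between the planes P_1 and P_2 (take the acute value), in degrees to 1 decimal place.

A_1A_3 = (-13, -9, 2), A_1A_2 = (-10, -16, -3); a normal to P_1 is A_1A_3 × A_1A_2 = (59, -59, 118).
Using A_1: P_1 has equation 59x - 59y + 118z = -1003.
P_2: n_1·r = n_1·B_1 gives 5x - 4y - 2z = 14.
cos θ = |n₁·n₂| / (|n₁||n₂|) = |295| / (√20886 · √45).
θ = arccos(0.30429) ≈ 72.3°.

72.3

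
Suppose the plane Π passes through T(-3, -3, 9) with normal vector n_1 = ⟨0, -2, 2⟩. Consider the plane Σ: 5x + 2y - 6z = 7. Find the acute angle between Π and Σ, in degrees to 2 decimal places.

Π: n_1·r = n_1·T gives -2y + 2z = 24.
cos θ = |n₁·n₂| / (|n₁||n₂|) = |-16| / (√8 · √65).
θ = arccos(0.70165) ≈ 45.44°.

45.44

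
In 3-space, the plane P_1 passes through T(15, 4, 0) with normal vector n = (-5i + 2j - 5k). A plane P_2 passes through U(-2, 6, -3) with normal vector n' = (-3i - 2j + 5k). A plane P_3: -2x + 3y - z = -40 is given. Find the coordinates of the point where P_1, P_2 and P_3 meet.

P_1: n·r = n·T gives -5x + 2y - 5z = -67.
P_2: n'·r = n'·U gives -3x - 2y + 5z = -21.
Solving the 3×3 linear system -5x + 2y - 5z = -67, -3x - 2y + 5z = -21, -2x + 3y - z = -40 (e.g. by elimination or Cramer's rule, determinant = 104) gives (11, -6, 0).

(11, -6, 0)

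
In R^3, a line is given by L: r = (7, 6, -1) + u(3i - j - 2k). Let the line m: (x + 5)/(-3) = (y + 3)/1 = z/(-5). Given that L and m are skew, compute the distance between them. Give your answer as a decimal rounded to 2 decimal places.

12.33

m has direction (-3, 1, -5) through (-5, -3, 0).
Common perpendicular direction n = (3, -1, -2) × (-3, 1, -5) = (7, 21, 0).
With w = (-5, -3, 0) − (7, 6, -1) = (-12, -9, 1), w · n = -273.
Distance = |w · n| / |n| = |-273| / √490 ≈ 12.33.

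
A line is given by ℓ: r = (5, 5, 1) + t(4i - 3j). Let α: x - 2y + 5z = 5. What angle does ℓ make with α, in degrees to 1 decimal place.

sin θ = |n·v| / (|n||v|) = |10| / (√30 · √25) = 0.36515.
θ ≈ 21.4°.

21.4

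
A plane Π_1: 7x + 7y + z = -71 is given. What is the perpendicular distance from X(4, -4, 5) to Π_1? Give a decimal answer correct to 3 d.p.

7.638

n·X − d = (7)·(4) + (7)·(-4) + (1)·(5) − (-71) = 76; |n| = √99.
Distance = |76| / √99 = 76/√99 ≈ 7.638.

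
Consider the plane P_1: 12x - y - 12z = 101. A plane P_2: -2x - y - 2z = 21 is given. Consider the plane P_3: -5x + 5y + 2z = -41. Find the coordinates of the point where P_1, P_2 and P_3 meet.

Solving the 3×3 linear system 12x - y - 12z = 101, -2x - y - 2z = 21, -5x + 5y + 2z = -41 (e.g. by elimination or Cramer's rule, determinant = 262) gives (0, -5, -8).

(0, -5, -8)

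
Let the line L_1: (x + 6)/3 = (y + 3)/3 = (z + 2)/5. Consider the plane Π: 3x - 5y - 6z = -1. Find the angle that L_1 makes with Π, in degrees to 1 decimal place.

41.0

L_1 has direction (3, 3, 5) through (-6, -3, -2).
sin θ = |n·v| / (|n||v|) = |-36| / (√70 · √43) = 0.65617.
θ ≈ 41.0°.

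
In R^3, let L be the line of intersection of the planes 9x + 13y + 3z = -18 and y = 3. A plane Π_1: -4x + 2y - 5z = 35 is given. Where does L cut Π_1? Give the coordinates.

(-6, 3, -1)

Direction of L: (9, 13, 3) × (0, 1, 0) = (-3, 0, 9).
A point on L: solving the two plane equations with x = -9 gives (-9, 3, 8).
Substitute r = (-9, 3, 8) + t(-3, 0, 9) into the plane: 2 + (-33)t = 35, so t = -1.
Intersection: (-9, 3, 8) + (-1)·(-3, 0, 9) = (-6, 3, -1).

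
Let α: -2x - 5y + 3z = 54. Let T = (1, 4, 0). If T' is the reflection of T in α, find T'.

λ = (n·T − d)/|n|² = (-22 − 54)/38 = -2.
Reflection = T − 2λn = (1, 4, 0) − (-4)·(-2, -5, 3) = (-7, -16, 12).

(-7, -16, 12)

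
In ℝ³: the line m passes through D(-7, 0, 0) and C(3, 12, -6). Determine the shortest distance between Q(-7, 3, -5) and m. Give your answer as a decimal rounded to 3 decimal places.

A direction vector for m is C − D = (10, 12, -6).
Taking (-7, 0, 0) on m with direction v = (10, 12, -6): w = Q − (-7, 0, 0) = (0, 3, -5), and w × v = (42, -50, -30).
Distance = |w × v| / |v| = √5164 / √280 ≈ 4.295.

4.295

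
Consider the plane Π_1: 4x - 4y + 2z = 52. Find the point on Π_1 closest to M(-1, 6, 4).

Foot = M − λn with λ = (n·M − d)/|n|² = (-20 − 52)/36 = -2.
Foot = (-1, 6, 4) − (-2)·(4, -4, 2) = (7, -2, 8).

(7, -2, 8)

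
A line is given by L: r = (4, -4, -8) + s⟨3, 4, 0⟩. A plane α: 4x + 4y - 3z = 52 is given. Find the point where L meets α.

(7, 0, -8)

Substitute r = (4, -4, -8) + t(3, 4, 0) into the plane: 24 + 28t = 52, so t = 1.
Intersection: (4, -4, -8) + 1·(3, 4, 0) = (7, 0, -8).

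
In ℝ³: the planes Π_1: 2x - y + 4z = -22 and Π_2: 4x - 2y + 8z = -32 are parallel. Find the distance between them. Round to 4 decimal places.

1.3093

Rescale Π_2 by 1/2: 2x - y + 4z = -16. Then distance = |-22 − (-16)| / √21 ≈ 1.3093.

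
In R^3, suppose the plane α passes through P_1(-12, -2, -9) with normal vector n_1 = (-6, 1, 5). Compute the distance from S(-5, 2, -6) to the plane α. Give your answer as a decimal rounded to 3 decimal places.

2.921

α: n_1·r = n_1·P_1 gives -6x + y + 5z = 25.
n·S − d = (-6)·(-5) + (1)·(2) + (5)·(-6) − 25 = -23; |n| = √62.
Distance = |-23| / √62 = 23/√62 ≈ 2.921.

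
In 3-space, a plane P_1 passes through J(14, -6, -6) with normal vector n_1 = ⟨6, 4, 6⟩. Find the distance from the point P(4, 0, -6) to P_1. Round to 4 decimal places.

P_1: n_1·r = n_1·J gives 6x + 4y + 6z = 24.
n·P − d = (6)·(4) + (4)·(0) + (6)·(-6) − 24 = -36; |n| = √88.
Distance = |-36| / √88 = 36/√88 ≈ 3.8376.

3.8376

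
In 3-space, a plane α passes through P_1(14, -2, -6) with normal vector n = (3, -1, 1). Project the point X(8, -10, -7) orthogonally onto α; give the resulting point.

(11, -11, -6)

α: n·r = n·P_1 gives 3x - y + z = 38.
Foot = X − λn with λ = (n·X − d)/|n|² = (27 − 38)/11 = -1.
Foot = (8, -10, -7) − (-1)·(3, -1, 1) = (11, -11, -6).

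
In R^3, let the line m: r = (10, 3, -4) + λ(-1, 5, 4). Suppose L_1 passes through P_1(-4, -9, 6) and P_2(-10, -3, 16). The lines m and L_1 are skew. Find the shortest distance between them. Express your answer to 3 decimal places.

1.156

A direction vector for L_1 is P_2 − P_1 = (-6, 6, 10).
Common perpendicular direction n = (-1, 5, 4) × (-6, 6, 10) = (26, -14, 24).
With w = (-4, -9, 6) − (10, 3, -4) = (-14, -12, 10), w · n = 44.
Distance = |w · n| / |n| = |44| / √1448 ≈ 1.156.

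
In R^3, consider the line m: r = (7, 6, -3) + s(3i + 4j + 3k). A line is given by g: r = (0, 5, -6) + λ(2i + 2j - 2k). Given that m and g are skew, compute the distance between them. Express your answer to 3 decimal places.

4.960

Common perpendicular direction n = (3, 4, 3) × (2, 2, -2) = (-14, 12, -2).
With w = (0, 5, -6) − (7, 6, -3) = (-7, -1, -3), w · n = 92.
Distance = |w · n| / |n| = |92| / √344 ≈ 4.960.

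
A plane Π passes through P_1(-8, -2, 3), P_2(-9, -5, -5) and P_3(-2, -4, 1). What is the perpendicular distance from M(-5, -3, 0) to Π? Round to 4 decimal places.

0.7303

P_1P_2 = (-1, -3, -8), P_1P_3 = (6, -2, -2); a normal to Π is P_1P_2 × P_1P_3 = (-10, -50, 20).
Using P_1: Π has equation -10x - 50y + 20z = 240.
n·M − d = (-10)·(-5) + (-50)·(-3) + (20)·(0) − 240 = -40; |n| = √3000.
Distance = |-40| / √3000 = 40/√3000 ≈ 0.7303.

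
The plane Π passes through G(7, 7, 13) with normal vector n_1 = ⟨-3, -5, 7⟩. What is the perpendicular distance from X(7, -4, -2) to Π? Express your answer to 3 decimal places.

5.488

Π: n_1·r = n_1·G gives -3x - 5y + 7z = 35.
n·X − d = (-3)·(7) + (-5)·(-4) + (7)·(-2) − 35 = -50; |n| = √83.
Distance = |-50| / √83 = 50/√83 ≈ 5.488.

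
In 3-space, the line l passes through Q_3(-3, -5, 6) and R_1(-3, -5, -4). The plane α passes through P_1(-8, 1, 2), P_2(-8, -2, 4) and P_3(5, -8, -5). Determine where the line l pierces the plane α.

A direction vector for l is R_1 − Q_3 = (0, 0, -10).
P_1P_2 = (0, -3, 2), P_1P_3 = (13, -9, -7); a normal to α is P_1P_2 × P_1P_3 = (39, 26, 39).
Using P_1: α has equation 39x + 26y + 39z = -208.
Substitute r = (-3, -5, 6) + t(0, 0, -10) into the plane: -13 + (-390)t = -208, so t = 1/2.
Intersection: (-3, -5, 6) + (1/2)·(0, 0, -10) = (-3, -5, 1).

(-3, -5, 1)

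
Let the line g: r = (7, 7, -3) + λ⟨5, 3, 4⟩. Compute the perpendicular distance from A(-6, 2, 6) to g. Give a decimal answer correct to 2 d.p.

Taking (7, 7, -3) on g with direction v = (5, 3, 4): w = A − (7, 7, -3) = (-13, -5, 9), and w × v = (-47, 97, -14).
Distance = |w × v| / |v| = √11814 / √50 ≈ 15.37.

15.37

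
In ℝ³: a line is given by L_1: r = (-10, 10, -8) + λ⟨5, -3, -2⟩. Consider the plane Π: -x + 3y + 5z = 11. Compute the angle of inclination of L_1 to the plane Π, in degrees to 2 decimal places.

sin θ = |n·v| / (|n||v|) = |-24| / (√35 · √38) = 0.65809.
θ ≈ 41.15°.

41.15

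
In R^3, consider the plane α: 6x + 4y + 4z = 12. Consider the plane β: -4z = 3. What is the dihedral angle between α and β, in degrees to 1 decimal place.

61.0

cos θ = |n₁·n₂| / (|n₁||n₂|) = |-16| / (√68 · √16).
θ = arccos(0.48507) ≈ 61.0°.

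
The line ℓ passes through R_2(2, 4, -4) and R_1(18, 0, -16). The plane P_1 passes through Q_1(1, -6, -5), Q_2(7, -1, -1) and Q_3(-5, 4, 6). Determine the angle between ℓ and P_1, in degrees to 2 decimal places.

10.58

A direction vector for ℓ is R_1 − R_2 = (16, -4, -12).
Q_1Q_2 = (6, 5, 4), Q_1Q_3 = (-6, 10, 11); a normal to P_1 is Q_1Q_2 × Q_1Q_3 = (15, -90, 90).
Using Q_1: P_1 has equation 15x - 90y + 90z = 105.
sin θ = |n·v| / (|n||v|) = |-480| / (√16425 · √416) = 0.18363.
θ ≈ 10.58°.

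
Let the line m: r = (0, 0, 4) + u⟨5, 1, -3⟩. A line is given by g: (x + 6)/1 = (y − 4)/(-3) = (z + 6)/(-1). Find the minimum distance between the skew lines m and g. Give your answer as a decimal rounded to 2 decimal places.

12.02

g has direction (1, -3, -1) through (-6, 4, -6).
Common perpendicular direction n = (5, 1, -3) × (1, -3, -1) = (-10, 2, -16).
With w = (-6, 4, -6) − (0, 0, 4) = (-6, 4, -10), w · n = 228.
Distance = |w · n| / |n| = |228| / √360 ≈ 12.02.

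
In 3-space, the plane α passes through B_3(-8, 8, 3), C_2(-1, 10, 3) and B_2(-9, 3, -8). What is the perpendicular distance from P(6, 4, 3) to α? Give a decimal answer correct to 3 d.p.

B_3C_2 = (7, 2, 0), B_3B_2 = (-1, -5, -11); a normal to α is B_3C_2 × B_3B_2 = (-22, 77, -33).
Using B_3: α has equation -22x + 77y - 33z = 693.
n·P − d = (-22)·(6) + (77)·(4) + (-33)·(3) − 693 = -616; |n| = √7502.
Distance = |-616| / √7502 = 616/√7502 ≈ 7.112.

7.112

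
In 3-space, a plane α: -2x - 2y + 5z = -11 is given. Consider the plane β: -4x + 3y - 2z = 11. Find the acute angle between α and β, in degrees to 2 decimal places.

75.01

cos θ = |n₁·n₂| / (|n₁||n₂|) = |-8| / (√33 · √29).
θ = arccos(0.25860) ≈ 75.01°.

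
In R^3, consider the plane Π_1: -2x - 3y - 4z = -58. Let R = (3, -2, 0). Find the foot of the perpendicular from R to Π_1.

(7, 4, 8)

Foot = R − λn with λ = (n·R − d)/|n|² = (0 − (-58))/29 = 2.
Foot = (3, -2, 0) − 2·(-2, -3, -4) = (7, 4, 8).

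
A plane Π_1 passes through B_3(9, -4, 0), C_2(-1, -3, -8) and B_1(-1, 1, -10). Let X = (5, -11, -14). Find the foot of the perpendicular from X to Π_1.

B_3C_2 = (-10, 1, -8), B_3B_1 = (-10, 5, -10); a normal to Π_1 is B_3C_2 × B_3B_1 = (30, -20, -40).
Using B_3: Π_1 has equation 30x - 20y - 40z = 350.
Foot = X − λn with λ = (n·X − d)/|n|² = (930 − 350)/2900 = 1/5.
Foot = (5, -11, -14) − (1/5)·(30, -20, -40) = (-1, -7, -6).

(-1, -7, -6)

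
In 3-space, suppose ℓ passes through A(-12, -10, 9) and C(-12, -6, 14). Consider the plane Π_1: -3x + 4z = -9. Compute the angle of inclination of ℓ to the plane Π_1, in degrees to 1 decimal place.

38.7

A direction vector for ℓ is C − A = (0, 4, 5).
sin θ = |n·v| / (|n||v|) = |20| / (√25 · √41) = 0.62470.
θ ≈ 38.7°.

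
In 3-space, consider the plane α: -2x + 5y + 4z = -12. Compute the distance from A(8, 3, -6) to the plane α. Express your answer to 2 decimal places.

1.94

n·A − d = (-2)·(8) + (5)·(3) + (4)·(-6) − (-12) = -13; |n| = √45.
Distance = |-13| / √45 = 13/√45 ≈ 1.94.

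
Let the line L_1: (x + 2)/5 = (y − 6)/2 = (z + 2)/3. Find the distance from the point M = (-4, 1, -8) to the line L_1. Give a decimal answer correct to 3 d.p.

L_1 has direction (5, 2, 3) through (-2, 6, -2).
Taking (-2, 6, -2) on L_1 with direction v = (5, 2, 3): w = M − (-2, 6, -2) = (-2, -5, -6), and w × v = (-3, -24, 21).
Distance = |w × v| / |v| = √1026 / √38 ≈ 5.196.

5.196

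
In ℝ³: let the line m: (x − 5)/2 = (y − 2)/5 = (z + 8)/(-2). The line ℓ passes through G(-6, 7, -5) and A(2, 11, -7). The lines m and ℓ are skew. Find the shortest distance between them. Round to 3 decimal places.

3.914

m has direction (2, 5, -2) through (5, 2, -8).
A direction vector for ℓ is A − G = (8, 4, -2).
Common perpendicular direction n = (2, 5, -2) × (8, 4, -2) = (-2, -12, -32).
With w = (-6, 7, -5) − (5, 2, -8) = (-11, 5, 3), w · n = -134.
Distance = |w · n| / |n| = |-134| / √1172 ≈ 3.914.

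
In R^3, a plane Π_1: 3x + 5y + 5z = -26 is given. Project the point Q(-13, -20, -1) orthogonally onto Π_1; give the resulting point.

Foot = Q − λn with λ = (n·Q − d)/|n|² = (-144 − (-26))/59 = -2.
Foot = (-13, -20, -1) − (-2)·(3, 5, 5) = (-7, -10, 9).

(-7, -10, 9)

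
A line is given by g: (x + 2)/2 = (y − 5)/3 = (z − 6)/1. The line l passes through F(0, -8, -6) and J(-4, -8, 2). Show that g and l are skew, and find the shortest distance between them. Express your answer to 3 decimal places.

g has direction (2, 3, 1) through (-2, 5, 6).
A direction vector for l is J − F = (-4, 0, 8).
Common perpendicular direction n = (2, 3, 1) × (-4, 0, 8) = (24, -20, 12).
With w = (0, -8, -6) − (-2, 5, 6) = (2, -13, -12), w · n = 164.
Since n ≠ 0 the lines are not parallel, and w · n = 164 ≠ 0 so they do not intersect; hence they are skew.
Distance = |w · n| / |n| = |164| / √1120 ≈ 4.900.

4.900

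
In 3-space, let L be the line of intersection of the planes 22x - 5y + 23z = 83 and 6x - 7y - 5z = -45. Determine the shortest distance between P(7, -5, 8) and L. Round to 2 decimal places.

10.89

Direction of L: (22, -5, 23) × (6, -7, -5) = (186, 248, -124).
A point on L: solving the two plane equations with x = 5 gives (5, 10, 1).
Taking (5, 10, 1) on L with direction v = (186, 248, -124): w = P − (5, 10, 1) = (2, -15, 7), and w × v = (124, 1550, 3286).
Distance = |w × v| / |v| = √13215672 / √111476 ≈ 10.89.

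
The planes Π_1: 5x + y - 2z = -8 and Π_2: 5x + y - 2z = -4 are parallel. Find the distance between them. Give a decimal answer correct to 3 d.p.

0.730

Same normal n = (5, 1, -2) with |n| = √30; distance = |-8 − (-4)| / |n| = 4/√30 ≈ 0.730.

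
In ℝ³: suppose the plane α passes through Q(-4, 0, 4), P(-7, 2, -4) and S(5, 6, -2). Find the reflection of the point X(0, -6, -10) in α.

(-8, 14, -2)

QP = (-3, 2, -8), QS = (9, 6, -6); a normal to α is QP × QS = (36, -90, -36).
Using Q: α has equation 36x - 90y - 36z = -288.
λ = (n·X − d)/|n|² = (900 − (-288))/10692 = 1/9.
Reflection = X − 2λn = (0, -6, -10) − (2/9)·(36, -90, -36) = (-8, 14, -2).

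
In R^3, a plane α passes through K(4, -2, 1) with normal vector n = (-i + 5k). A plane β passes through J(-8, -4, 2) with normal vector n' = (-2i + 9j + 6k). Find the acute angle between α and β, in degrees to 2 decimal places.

55.21

α: n·r = n·K gives -x + 5z = 1.
β: n'·r = n'·J gives -2x + 9y + 6z = -8.
cos θ = |n₁·n₂| / (|n₁||n₂|) = |32| / (√26 · √121).
θ = arccos(0.57052) ≈ 55.21°.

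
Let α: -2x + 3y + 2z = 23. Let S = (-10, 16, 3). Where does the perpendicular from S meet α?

(-4, 7, -3)

Foot = S − λn with λ = (n·S − d)/|n|² = (74 − 23)/17 = 3.
Foot = (-10, 16, 3) − 3·(-2, 3, 2) = (-4, 7, -3).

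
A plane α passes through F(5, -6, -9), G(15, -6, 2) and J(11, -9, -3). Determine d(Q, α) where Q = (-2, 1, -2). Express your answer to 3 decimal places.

FG = (10, 0, 11), FJ = (6, -3, 6); a normal to α is FG × FJ = (33, 6, -30).
Using F: α has equation 33x + 6y - 30z = 399.
n·Q − d = (33)·(-2) + (6)·(1) + (-30)·(-2) − 399 = -399; |n| = √2025.
Distance = |-399| / √2025 = 399/√2025 ≈ 8.867.

8.867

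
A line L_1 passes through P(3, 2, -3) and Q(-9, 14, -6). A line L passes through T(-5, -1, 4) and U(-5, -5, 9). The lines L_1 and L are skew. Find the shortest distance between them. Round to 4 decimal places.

2.5166

A direction vector for L_1 is Q − P = (-12, 12, -3).
A direction vector for L is U − T = (0, -4, 5).
Common perpendicular direction n = (-12, 12, -3) × (0, -4, 5) = (48, 60, 48).
With w = (-5, -1, 4) − (3, 2, -3) = (-8, -3, 7), w · n = -228.
Distance = |w · n| / |n| = |-228| / √8208 ≈ 2.5166.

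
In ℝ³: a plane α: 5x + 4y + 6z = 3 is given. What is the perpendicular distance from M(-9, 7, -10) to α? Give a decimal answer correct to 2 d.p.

n·M − d = (5)·(-9) + (4)·(7) + (6)·(-10) − 3 = -80; |n| = √77.
Distance = |-80| / √77 = 80/√77 ≈ 9.12.

9.12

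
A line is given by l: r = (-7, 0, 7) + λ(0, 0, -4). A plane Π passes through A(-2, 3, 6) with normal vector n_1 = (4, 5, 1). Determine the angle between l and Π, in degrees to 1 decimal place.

Π: n_1·r = n_1·A gives 4x + 5y + z = 13.
sin θ = |n·v| / (|n||v|) = |-4| / (√42 · √16) = 0.15430.
θ ≈ 8.9°.

8.9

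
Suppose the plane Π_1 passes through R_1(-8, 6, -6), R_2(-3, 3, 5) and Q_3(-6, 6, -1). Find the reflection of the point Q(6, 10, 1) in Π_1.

(-14, 6, 9)

R_1R_2 = (5, -3, 11), R_1Q_3 = (2, 0, 5); a normal to Π_1 is R_1R_2 × R_1Q_3 = (-15, -3, 6).
Using R_1: Π_1 has equation -15x - 3y + 6z = 66.
λ = (n·Q − d)/|n|² = (-114 − 66)/270 = -2/3.
Reflection = Q − 2λn = (6, 10, 1) − (-4/3)·(-15, -3, 6) = (-14, 6, 9).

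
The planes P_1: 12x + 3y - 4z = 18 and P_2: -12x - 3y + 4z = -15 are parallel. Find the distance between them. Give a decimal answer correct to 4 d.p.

Rescale P_2 by 1/(-1): 12x + 3y - 4z = 15. Then distance = |18 − 15| / √169 ≈ 0.2308.

0.2308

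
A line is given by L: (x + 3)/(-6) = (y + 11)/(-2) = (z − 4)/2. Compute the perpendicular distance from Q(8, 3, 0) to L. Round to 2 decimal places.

L has direction (-6, -2, 2) through (-3, -11, 4).
Taking (-3, -11, 4) on L with direction v = (-6, -2, 2): w = Q − (-3, -11, 4) = (11, 14, -4), and w × v = (20, 2, 62).
Distance = |w × v| / |v| = √4248 / √44 ≈ 9.83.

9.83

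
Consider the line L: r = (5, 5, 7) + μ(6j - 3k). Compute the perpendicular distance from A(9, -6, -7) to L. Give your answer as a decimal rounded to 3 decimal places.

Taking (5, 5, 7) on L with direction v = (0, 6, -3): w = A − (5, 5, 7) = (4, -11, -14), and w × v = (117, 12, 24).
Distance = |w × v| / |v| = √14409 / √45 ≈ 17.894.

17.894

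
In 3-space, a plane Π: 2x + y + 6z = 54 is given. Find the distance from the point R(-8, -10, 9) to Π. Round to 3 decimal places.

n·R − d = (2)·(-8) + (1)·(-10) + (6)·(9) − 54 = -26; |n| = √41.
Distance = |-26| / √41 = 26/√41 ≈ 4.061.

4.061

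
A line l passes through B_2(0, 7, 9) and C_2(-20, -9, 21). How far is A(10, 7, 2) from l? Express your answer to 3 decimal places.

A direction vector for l is C_2 − B_2 = (-20, -16, 12).
Taking (0, 7, 9) on l with direction v = (-20, -16, 12): w = A − (0, 7, 9) = (10, 0, -7), and w × v = (-112, 20, -160).
Distance = |w × v| / |v| = √38544 / √800 ≈ 6.941.

6.941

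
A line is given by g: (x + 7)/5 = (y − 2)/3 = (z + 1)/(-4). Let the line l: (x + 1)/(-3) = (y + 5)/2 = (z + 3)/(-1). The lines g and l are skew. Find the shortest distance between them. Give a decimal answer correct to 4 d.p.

g has direction (5, 3, -4) through (-7, 2, -1).
l has direction (-3, 2, -1) through (-1, -5, -3).
Common perpendicular direction n = (5, 3, -4) × (-3, 2, -1) = (5, 17, 19).
With w = (-1, -5, -3) − (-7, 2, -1) = (6, -7, -2), w · n = -127.
Distance = |w · n| / |n| = |-127| / √675 ≈ 4.8882.

4.8882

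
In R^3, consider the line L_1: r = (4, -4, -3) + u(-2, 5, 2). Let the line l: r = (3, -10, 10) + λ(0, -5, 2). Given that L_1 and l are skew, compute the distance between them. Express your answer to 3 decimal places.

Common perpendicular direction n = (-2, 5, 2) × (0, -5, 2) = (20, 4, 10).
With w = (3, -10, 10) − (4, -4, -3) = (-1, -6, 13), w · n = 86.
Distance = |w · n| / |n| = |86| / √516 ≈ 3.786.

3.786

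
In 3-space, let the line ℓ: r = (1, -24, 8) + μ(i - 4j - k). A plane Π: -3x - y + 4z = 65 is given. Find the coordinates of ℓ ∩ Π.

(-3, -8, 12)

Substitute r = (1, -24, 8) + t(1, -4, -1) into the plane: 53 + (-3)t = 65, so t = -4.
Intersection: (1, -24, 8) + (-4)·(1, -4, -1) = (-3, -8, 12).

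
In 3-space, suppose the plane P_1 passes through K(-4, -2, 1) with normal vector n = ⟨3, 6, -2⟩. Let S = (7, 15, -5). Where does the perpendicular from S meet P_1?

P_1: n·r = n·K gives 3x + 6y - 2z = -26.
Foot = S − λn with λ = (n·S − d)/|n|² = (121 − (-26))/49 = 3.
Foot = (7, 15, -5) − 3·(3, 6, -2) = (-2, -3, 1).

(-2, -3, 1)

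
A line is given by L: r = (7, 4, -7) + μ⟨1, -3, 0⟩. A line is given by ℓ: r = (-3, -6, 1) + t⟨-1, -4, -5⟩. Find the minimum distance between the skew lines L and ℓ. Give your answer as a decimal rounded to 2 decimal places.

14.80

Common perpendicular direction n = (1, -3, 0) × (-1, -4, -5) = (15, 5, -7).
With w = (-3, -6, 1) − (7, 4, -7) = (-10, -10, 8), w · n = -256.
Distance = |w · n| / |n| = |-256| / √299 ≈ 14.80.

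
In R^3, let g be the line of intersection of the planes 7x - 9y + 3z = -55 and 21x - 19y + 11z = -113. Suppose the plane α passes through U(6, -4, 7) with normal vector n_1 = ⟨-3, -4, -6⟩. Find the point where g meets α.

Direction of g: (7, -9, 3) × (21, -19, 11) = (-42, -14, 56).
A point on g: solving the two plane equations with x = -7 gives (-7, 4, 10).
α: n_1·r = n_1·U gives -3x - 4y - 6z = -44.
Substitute r = (-7, 4, 10) + t(-42, -14, 56) into the plane: -55 + (-154)t = -44, so t = -1/14.
Intersection: (-7, 4, 10) + (-1/14)·(-42, -14, 56) = (-4, 5, 6).

(-4, 5, 6)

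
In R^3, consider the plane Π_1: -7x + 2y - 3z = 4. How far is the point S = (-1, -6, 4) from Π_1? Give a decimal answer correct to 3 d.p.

2.667

n·S − d = (-7)·(-1) + (2)·(-6) + (-3)·(4) − 4 = -21; |n| = √62.
Distance = |-21| / √62 = 21/√62 ≈ 2.667.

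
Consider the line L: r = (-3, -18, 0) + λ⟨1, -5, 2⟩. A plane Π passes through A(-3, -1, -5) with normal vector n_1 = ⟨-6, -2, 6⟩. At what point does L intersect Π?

(-7, 2, -8)

Π: n_1·r = n_1·A gives -6x - 2y + 6z = -10.
Substitute r = (-3, -18, 0) + t(1, -5, 2) into the plane: 54 + 16t = -10, so t = -4.
Intersection: (-3, -18, 0) + (-4)·(1, -5, 2) = (-7, 2, -8).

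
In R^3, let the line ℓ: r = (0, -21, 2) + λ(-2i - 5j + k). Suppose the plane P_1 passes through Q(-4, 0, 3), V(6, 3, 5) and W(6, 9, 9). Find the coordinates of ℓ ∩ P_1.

QV = (10, 3, 2), QW = (10, 9, 6); a normal to P_1 is QV × QW = (0, -40, 60).
Using Q: P_1 has equation -40y + 60z = 180.
Substitute r = (0, -21, 2) + t(-2, -5, 1) into the plane: 960 + 260t = 180, so t = -3.
Intersection: (0, -21, 2) + (-3)·(-2, -5, 1) = (6, -6, -1).

(6, -6, -1)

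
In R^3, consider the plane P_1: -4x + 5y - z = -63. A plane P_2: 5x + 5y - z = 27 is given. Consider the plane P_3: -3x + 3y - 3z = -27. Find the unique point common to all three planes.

Solving the 3×3 linear system -4x + 5y - z = -63, 5x + 5y - z = 27, -3x + 3y - 3z = -27 (e.g. by elimination or Cramer's rule, determinant = 108) gives (10, -6, -7).

(10, -6, -7)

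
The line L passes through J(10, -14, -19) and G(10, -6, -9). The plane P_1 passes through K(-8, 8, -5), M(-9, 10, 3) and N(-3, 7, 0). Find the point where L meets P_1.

A direction vector for L is G − J = (0, 8, 10).
KM = (-1, 2, 8), KN = (5, -1, 5); a normal to P_1 is KM × KN = (18, 45, -9).
Using K: P_1 has equation 18x + 45y - 9z = 261.
Substitute r = (10, -14, -19) + t(0, 8, 10) into the plane: -279 + 270t = 261, so t = 2.
Intersection: (10, -14, -19) + 2·(0, 8, 10) = (10, 2, 1).

(10, 2, 1)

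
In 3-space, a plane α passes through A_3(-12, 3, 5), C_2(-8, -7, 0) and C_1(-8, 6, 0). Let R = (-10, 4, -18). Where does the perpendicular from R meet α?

A_3C_2 = (4, -10, -5), A_3C_1 = (4, 3, -5); a normal to α is A_3C_2 × A_3C_1 = (65, 0, 52).
Using A_3: α has equation 65x + 52z = -520.
Foot = R − λn with λ = (n·R − d)/|n|² = (-1586 − (-520))/6929 = -2/13.
Foot = (-10, 4, -18) − (-2/13)·(65, 0, 52) = (0, 4, -10).

(0, 4, -10)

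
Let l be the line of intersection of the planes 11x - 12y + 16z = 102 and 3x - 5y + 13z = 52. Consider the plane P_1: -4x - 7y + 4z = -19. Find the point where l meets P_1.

Direction of l: (11, -12, 16) × (3, -5, 13) = (-76, -95, -19).
A point on l: solving the two plane equations with x = 18 gives (18, 16, 6).
Substitute r = (18, 16, 6) + t(-76, -95, -19) into the plane: -160 + 893t = -19, so t = 3/19.
Intersection: (18, 16, 6) + (3/19)·(-76, -95, -19) = (6, 1, 3).

(6, 1, 3)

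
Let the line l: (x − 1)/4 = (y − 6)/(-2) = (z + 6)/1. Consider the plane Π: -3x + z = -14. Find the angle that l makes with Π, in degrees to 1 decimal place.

l has direction (4, -2, 1) through (1, 6, -6).
sin θ = |n·v| / (|n||v|) = |-11| / (√10 · √21) = 0.75907.
θ ≈ 49.4°.

49.4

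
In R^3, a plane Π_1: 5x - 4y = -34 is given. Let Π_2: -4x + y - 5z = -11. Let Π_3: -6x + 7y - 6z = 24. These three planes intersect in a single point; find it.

(-2, 6, 5)

Solving the 3×3 linear system 5x - 4y = -34, -4x + y - 5z = -11, -6x + 7y - 6z = 24 (e.g. by elimination or Cramer's rule, determinant = 121) gives (-2, 6, 5).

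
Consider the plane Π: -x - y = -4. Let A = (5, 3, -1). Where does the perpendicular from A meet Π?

(3, 1, -1)

Foot = A − λn with λ = (n·A − d)/|n|² = (-8 − (-4))/2 = -2.
Foot = (5, 3, -1) − (-2)·(-1, -1, 0) = (3, 1, -1).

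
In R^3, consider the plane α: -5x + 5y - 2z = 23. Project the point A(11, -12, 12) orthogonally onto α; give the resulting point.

Foot = A − λn with λ = (n·A − d)/|n|² = (-139 − 23)/54 = -3.
Foot = (11, -12, 12) − (-3)·(-5, 5, -2) = (-4, 3, 6).

(-4, 3, 6)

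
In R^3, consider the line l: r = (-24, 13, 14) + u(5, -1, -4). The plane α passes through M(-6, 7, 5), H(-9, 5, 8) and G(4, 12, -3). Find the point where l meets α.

MH = (-3, -2, 3), MG = (10, 5, -8); a normal to α is MH × MG = (1, 6, 5).
Using M: α has equation x + 6y + 5z = 61.
Substitute r = (-24, 13, 14) + t(5, -1, -4) into the plane: 124 + (-21)t = 61, so t = 3.
Intersection: (-24, 13, 14) + 3·(5, -1, -4) = (-9, 10, 2).

(-9, 10, 2)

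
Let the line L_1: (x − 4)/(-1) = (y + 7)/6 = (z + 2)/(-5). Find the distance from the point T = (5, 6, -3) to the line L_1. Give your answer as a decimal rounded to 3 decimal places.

7.909

L_1 has direction (-1, 6, -5) through (4, -7, -2).
Taking (4, -7, -2) on L_1 with direction v = (-1, 6, -5): w = T − (4, -7, -2) = (1, 13, -1), and w × v = (-59, 6, 19).
Distance = |w × v| / |v| = √3878 / √62 ≈ 7.909.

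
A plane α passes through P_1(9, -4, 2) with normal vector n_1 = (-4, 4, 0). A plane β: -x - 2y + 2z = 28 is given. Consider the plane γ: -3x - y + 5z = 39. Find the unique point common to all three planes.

α: n_1·r = n_1·P_1 gives -4x + 4y = -52.
Solving the 3×3 linear system -4x + 4y = -52, -x - 2y + 2z = 28, -3x - y + 5z = 39 (e.g. by elimination or Cramer's rule, determinant = 28) gives (6, -7, 10).

(6, -7, 10)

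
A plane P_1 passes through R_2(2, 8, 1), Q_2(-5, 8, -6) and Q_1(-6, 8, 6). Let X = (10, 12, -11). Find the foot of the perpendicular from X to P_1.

R_2Q_2 = (-7, 0, -7), R_2Q_1 = (-8, 0, 5); a normal to P_1 is R_2Q_2 × R_2Q_1 = (0, 91, 0).
Using R_2: P_1 has equation 91y = 728.
Foot = X − λn with λ = (n·X − d)/|n|² = (1092 − 728)/8281 = 4/91.
Foot = (10, 12, -11) − (4/91)·(0, 91, 0) = (10, 8, -11).

(10, 8, -11)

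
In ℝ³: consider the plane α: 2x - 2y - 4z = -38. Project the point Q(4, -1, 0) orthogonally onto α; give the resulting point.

(0, 3, 8)

Foot = Q − λn with λ = (n·Q − d)/|n|² = (10 − (-38))/24 = 2.
Foot = (4, -1, 0) − 2·(2, -2, -4) = (0, 3, 8).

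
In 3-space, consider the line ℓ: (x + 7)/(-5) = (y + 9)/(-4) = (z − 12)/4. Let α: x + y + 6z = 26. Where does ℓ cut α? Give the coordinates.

ℓ has direction (-5, -4, 4) through (-7, -9, 12).
Substitute r = (-7, -9, 12) + t(-5, -4, 4) into the plane: 56 + 15t = 26, so t = -2.
Intersection: (-7, -9, 12) + (-2)·(-5, -4, 4) = (3, -1, 4).

(3, -1, 4)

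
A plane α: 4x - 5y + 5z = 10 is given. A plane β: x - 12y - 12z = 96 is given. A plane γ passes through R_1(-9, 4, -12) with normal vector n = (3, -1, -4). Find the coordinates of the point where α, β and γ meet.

(0, -5, -3)

γ: n·r = n·R_1 gives 3x - y - 4z = 17.
Solving the 3×3 linear system 4x - 5y + 5z = 10, x - 12y - 12z = 96, 3x - y - 4z = 17 (e.g. by elimination or Cramer's rule, determinant = 479) gives (0, -5, -3).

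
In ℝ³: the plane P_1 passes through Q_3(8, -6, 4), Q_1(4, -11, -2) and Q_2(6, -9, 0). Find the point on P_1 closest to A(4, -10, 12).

(2, -6, 10)

Q_3Q_1 = (-4, -5, -6), Q_3Q_2 = (-2, -3, -4); a normal to P_1 is Q_3Q_1 × Q_3Q_2 = (2, -4, 2).
Using Q_3: P_1 has equation 2x - 4y + 2z = 48.
Foot = A − λn with λ = (n·A − d)/|n|² = (72 − 48)/24 = 1.
Foot = (4, -10, 12) − 1·(2, -4, 2) = (2, -6, 10).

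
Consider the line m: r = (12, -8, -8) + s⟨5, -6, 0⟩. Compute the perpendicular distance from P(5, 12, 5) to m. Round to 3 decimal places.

Taking (12, -8, -8) on m with direction v = (5, -6, 0): w = P − (12, -8, -8) = (-7, 20, 13), and w × v = (78, 65, -58).
Distance = |w × v| / |v| = √13673 / √61 ≈ 14.972.

14.972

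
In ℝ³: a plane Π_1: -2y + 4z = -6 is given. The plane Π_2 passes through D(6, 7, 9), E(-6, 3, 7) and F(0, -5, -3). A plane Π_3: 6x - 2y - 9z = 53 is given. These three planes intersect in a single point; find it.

DE = (-12, -4, -2), DF = (-6, -12, -12); a normal to Π_2 is DE × DF = (24, -132, 120).
Using D: Π_2 has equation 24x - 132y + 120z = 300.
Solving the 3×3 linear system -2y + 4z = -6, 24x - 132y + 120z = 300, 6x - 2y - 9z = 53 (e.g. by elimination or Cramer's rule, determinant = 1104) gives (-1, -7, -5).

(-1, -7, -5)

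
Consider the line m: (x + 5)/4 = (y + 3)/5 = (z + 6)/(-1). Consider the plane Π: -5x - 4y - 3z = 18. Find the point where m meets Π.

(-1, 2, -7)

m has direction (4, 5, -1) through (-5, -3, -6).
Substitute r = (-5, -3, -6) + t(4, 5, -1) into the plane: 55 + (-37)t = 18, so t = 1.
Intersection: (-5, -3, -6) + 1·(4, 5, -1) = (-1, 2, -7).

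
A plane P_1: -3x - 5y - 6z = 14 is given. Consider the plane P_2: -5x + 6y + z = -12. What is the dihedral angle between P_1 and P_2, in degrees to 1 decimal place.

cos θ = |n₁·n₂| / (|n₁||n₂|) = |-21| / (√70 · √62).
θ = arccos(0.31877) ≈ 71.4°.

71.4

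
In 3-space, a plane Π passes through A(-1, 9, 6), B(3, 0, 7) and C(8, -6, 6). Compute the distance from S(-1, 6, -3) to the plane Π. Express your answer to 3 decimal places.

7.903

AB = (4, -9, 1), AC = (9, -15, 0); a normal to Π is AB × AC = (15, 9, 21).
Using A: Π has equation 15x + 9y + 21z = 192.
n·S − d = (15)·(-1) + (9)·(6) + (21)·(-3) − 192 = -216; |n| = √747.
Distance = |-216| / √747 = 216/√747 ≈ 7.903.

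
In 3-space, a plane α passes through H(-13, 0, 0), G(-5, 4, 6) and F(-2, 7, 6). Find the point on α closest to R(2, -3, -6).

(-7, 6, 0)

HG = (8, 4, 6), HF = (11, 7, 6); a normal to α is HG × HF = (-18, 18, 12).
Using H: α has equation -18x + 18y + 12z = 234.
Foot = R − λn with λ = (n·R − d)/|n|² = (-162 − 234)/792 = -1/2.
Foot = (2, -3, -6) − (-1/2)·(-18, 18, 12) = (-7, 6, 0).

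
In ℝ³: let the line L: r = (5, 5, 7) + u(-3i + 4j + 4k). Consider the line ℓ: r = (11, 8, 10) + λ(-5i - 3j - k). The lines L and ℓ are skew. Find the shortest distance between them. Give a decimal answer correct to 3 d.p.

1.743

Common perpendicular direction n = (-3, 4, 4) × (-5, -3, -1) = (8, -23, 29).
With w = (11, 8, 10) − (5, 5, 7) = (6, 3, 3), w · n = 66.
Distance = |w · n| / |n| = |66| / √1434 ≈ 1.743.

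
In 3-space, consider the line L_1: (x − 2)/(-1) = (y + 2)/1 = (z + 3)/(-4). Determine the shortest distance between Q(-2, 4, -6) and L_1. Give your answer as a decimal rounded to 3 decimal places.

5.840

L_1 has direction (-1, 1, -4) through (2, -2, -3).
Taking (2, -2, -3) on L_1 with direction v = (-1, 1, -4): w = Q − (2, -2, -3) = (-4, 6, -3), and w × v = (-21, -13, 2).
Distance = |w × v| / |v| = √614 / √18 ≈ 5.840.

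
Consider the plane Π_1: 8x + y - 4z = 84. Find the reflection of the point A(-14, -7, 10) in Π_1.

λ = (n·A − d)/|n|² = (-159 − 84)/81 = -3.
Reflection = A − 2λn = (-14, -7, 10) − (-6)·(8, 1, -4) = (34, -1, -14).

(34, -1, -14)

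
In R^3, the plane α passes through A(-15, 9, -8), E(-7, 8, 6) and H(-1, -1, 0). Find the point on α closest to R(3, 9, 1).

(-3, 3, 4)

AE = (8, -1, 14), AH = (14, -10, 8); a normal to α is AE × AH = (132, 132, -66).
Using A: α has equation 132x + 132y - 66z = -264.
Foot = R − λn with λ = (n·R − d)/|n|² = (1518 − (-264))/39204 = 1/22.
Foot = (3, 9, 1) − (1/22)·(132, 132, -66) = (-3, 3, 4).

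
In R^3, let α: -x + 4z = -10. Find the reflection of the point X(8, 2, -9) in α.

(4, 2, 7)

λ = (n·X − d)/|n|² = (-44 − (-10))/17 = -2.
Reflection = X − 2λn = (8, 2, -9) − (-4)·(-1, 0, 4) = (4, 2, 7).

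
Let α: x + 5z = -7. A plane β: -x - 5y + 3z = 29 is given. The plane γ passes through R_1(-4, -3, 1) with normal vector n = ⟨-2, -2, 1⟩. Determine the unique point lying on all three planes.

(-2, -6, -1)

γ: n·r = n·R_1 gives -2x - 2y + z = 15.
Solving the 3×3 linear system x + 5z = -7, -x - 5y + 3z = 29, -2x - 2y + z = 15 (e.g. by elimination or Cramer's rule, determinant = -39) gives (-2, -6, -1).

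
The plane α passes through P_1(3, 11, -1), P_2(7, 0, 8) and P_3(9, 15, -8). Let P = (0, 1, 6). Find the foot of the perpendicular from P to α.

(1, 3, 8)

P_1P_2 = (4, -11, 9), P_1P_3 = (6, 4, -7); a normal to α is P_1P_2 × P_1P_3 = (41, 82, 82).
Using P_1: α has equation 41x + 82y + 82z = 943.
Foot = P − λn with λ = (n·P − d)/|n|² = (574 − 943)/15129 = -1/41.
Foot = (0, 1, 6) − (-1/41)·(41, 82, 82) = (1, 3, 8).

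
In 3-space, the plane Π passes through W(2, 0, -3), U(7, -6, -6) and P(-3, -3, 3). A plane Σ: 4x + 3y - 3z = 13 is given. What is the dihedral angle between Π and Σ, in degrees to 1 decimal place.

76.3

WU = (5, -6, -3), WP = (-5, -3, 6); a normal to Π is WU × WP = (-45, -15, -45).
Using W: Π has equation -45x - 15y - 45z = 45.
cos θ = |n₁·n₂| / (|n₁||n₂|) = |-90| / (√4275 · √34).
θ = arccos(0.23607) ≈ 76.3°.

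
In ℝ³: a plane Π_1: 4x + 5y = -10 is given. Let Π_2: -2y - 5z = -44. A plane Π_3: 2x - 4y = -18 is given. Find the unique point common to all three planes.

(-5, 2, 8)

Solving the 3×3 linear system 4x + 5y = -10, -2y - 5z = -44, 2x - 4y = -18 (e.g. by elimination or Cramer's rule, determinant = -130) gives (-5, 2, 8).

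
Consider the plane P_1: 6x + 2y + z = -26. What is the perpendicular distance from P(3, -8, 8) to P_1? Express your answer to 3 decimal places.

n·P − d = (6)·(3) + (2)·(-8) + (1)·(8) − (-26) = 36; |n| = √41.
Distance = |36| / √41 = 36/√41 ≈ 5.622.

5.622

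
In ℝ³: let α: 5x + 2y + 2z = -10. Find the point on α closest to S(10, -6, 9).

(0, -10, 5)

Foot = S − λn with λ = (n·S − d)/|n|² = (56 − (-10))/33 = 2.
Foot = (10, -6, 9) − 2·(5, 2, 2) = (0, -10, 5).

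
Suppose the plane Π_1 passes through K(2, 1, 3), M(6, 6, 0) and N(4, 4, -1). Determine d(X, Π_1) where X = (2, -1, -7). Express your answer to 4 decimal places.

2.6667

KM = (4, 5, -3), KN = (2, 3, -4); a normal to Π_1 is KM × KN = (-11, 10, 2).
Using K: Π_1 has equation -11x + 10y + 2z = -6.
n·X − d = (-11)·(2) + (10)·(-1) + (2)·(-7) − (-6) = -40; |n| = √225.
Distance = |-40| / √225 = 40/√225 ≈ 2.6667.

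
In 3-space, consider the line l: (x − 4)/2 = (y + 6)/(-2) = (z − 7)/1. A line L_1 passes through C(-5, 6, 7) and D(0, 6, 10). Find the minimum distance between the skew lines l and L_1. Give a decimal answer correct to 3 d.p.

l has direction (2, -2, 1) through (4, -6, 7).
A direction vector for L_1 is D − C = (5, 0, 3).
Common perpendicular direction n = (2, -2, 1) × (5, 0, 3) = (-6, -1, 10).
With w = (-5, 6, 7) − (4, -6, 7) = (-9, 12, 0), w · n = 42.
Distance = |w · n| / |n| = |42| / √137 ≈ 3.588.

3.588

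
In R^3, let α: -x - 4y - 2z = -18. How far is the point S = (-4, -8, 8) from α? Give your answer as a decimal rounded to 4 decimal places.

n·S − d = (-1)·(-4) + (-4)·(-8) + (-2)·(8) − (-18) = 38; |n| = √21.
Distance = |38| / √21 = 38/√21 ≈ 8.2923.

8.2923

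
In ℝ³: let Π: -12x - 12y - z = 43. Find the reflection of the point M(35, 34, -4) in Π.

(-37, -38, -10)

λ = (n·M − d)/|n|² = (-824 − 43)/289 = -3.
Reflection = M − 2λn = (35, 34, -4) − (-6)·(-12, -12, -1) = (-37, -38, -10).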